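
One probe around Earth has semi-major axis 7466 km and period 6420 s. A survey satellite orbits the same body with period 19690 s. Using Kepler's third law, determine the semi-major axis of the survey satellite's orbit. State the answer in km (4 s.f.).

a₂ ≈ 15760 km

Kepler's third law: a³ ∝ T², so a₂ = a₁ (T₂/T₁)^(2/3).
T₂/T₁ = 3.067, (T₂/T₁)^(2/3) = 2.111.
a₂ = 7466 × 2.111 = 15760 km.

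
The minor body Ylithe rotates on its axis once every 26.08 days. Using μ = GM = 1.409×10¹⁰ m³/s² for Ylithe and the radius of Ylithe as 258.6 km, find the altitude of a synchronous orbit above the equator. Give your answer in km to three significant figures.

T = 26.08 days = 2.253×10⁶ s.
A synchronous orbit has period T, so by Kepler's third law a = (μT²/4π²)^(1/3).
μT²/4π² = 1.409×10¹⁰ × (2.253×10⁶)² / 39.48 = 1.812×10²¹ m³.
a = 1.219×10⁷ m = 12192 km.
Altitude h = a − R = 12192 − 258.6 = 11933 km.

h_sync ≈ 11900 km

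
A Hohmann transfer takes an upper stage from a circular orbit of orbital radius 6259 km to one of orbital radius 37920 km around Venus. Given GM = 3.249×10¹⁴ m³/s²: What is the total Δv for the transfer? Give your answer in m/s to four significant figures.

r₁ = 6259 km = 6.259×10⁶ m.
r₂ = 37920 km = 3.792×10⁷ m.
Transfer ellipse a_t = (r₁ + r₂)/2 = 2.209×10⁷ m.
At r₁: circular v_c1 = √(μ/r₁) = 7205 m/s; transfer-periapsis v_p = √[μ(2/r₁ − 1/a_t)] = 9440 m/s.
Δv₁ = v_p − v_c1 = 2235 m/s.
At r₂: circular v_c2 = √(μ/r₂) = 2927 m/s; transfer-apoapsis v_a = √[μ(2/r₂ − 1/a_t)] = 1558 m/s.
Δv₂ = v_c2 − v_a = 1369 m/s.
Total Δv = Δv₁ + Δv₂ = 3604 m/s.

Δv_total ≈ 3604 m/s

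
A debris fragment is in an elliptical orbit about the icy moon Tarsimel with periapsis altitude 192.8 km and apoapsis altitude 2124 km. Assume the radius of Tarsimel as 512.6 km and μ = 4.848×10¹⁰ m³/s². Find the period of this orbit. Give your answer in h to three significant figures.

r_p = 512.6 + 192.8 = 705.40 km = 7.0540×10⁵ m.
r_a = 512.6 + 2124 = 2636.6 km = 2.6366×10⁶ m.
Semi-major axis a = (r_p + r_a)/2 = (705.40 + 2636.6)/2 = 1671.0 km = 1.671×10⁶ m.
By Kepler's third law T = 2π√(a³/μ) = 2π × 9.810×10³ = 6.164×10⁴ s.
= 17.12 h.

T ≈ 17.1 h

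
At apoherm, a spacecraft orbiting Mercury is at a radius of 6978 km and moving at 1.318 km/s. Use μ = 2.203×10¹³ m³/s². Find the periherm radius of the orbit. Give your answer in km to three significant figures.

periherm radius ≈ 2650 km

r_a = 6.978×10⁶ m.
Specific energy ε = v²/2 − μ/r = -2.289×10⁶ J/kg, so a = −μ/(2ε) = 4.813×10⁶ m.
The apsides satisfy r_p + r_a = 2a, so the periherm radius is 2a − r_a = 2.648×10⁶ m = 2648.4 km.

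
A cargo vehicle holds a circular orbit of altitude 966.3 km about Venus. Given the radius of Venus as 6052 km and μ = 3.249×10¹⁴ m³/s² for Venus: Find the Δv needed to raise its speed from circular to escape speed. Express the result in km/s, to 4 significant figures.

Δv ≈ 2.818 km/s

r = 6052 + 966.3 = 7018.3 km = 7.0183×10⁶ m.
Circular speed v_c = √(μ/r) = 6804 m/s.
Escape speed v_esc = √(2μ/r) = √2 × v_c = 9622 m/s.
Δv = v_esc − v_c = 2818 m/s = 2.818 km/s.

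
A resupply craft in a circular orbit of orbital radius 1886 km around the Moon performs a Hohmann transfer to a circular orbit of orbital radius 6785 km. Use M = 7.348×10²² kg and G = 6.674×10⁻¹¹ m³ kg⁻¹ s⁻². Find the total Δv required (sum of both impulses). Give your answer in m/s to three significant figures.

Δv_total ≈ 694 m/s

μ = GM = 6.674×10⁻¹¹ × 7.348×10²² = 4.904×10¹² m³/s².
r₁ = 1886 km = 1.886×10⁶ m.
r₂ = 6785 km = 6.785×10⁶ m.
Transfer ellipse a_t = (r₁ + r₂)/2 = 4.336×10⁶ m.
At r₁: circular v_c1 = √(μ/r₁) = 1613 m/s; transfer-perilune v_p = √[μ(2/r₁ − 1/a_t)] = 2017 m/s.
Δv₁ = v_p − v_c1 = 404.7 m/s.
At r₂: circular v_c2 = √(μ/r₂) = 850.2 m/s; transfer-apolune v_a = √[μ(2/r₂ − 1/a_t)] = 560.7 m/s.
Δv₂ = v_c2 − v_a = 289.4 m/s.
Total Δv = Δv₁ + Δv₂ = 694.2 m/s.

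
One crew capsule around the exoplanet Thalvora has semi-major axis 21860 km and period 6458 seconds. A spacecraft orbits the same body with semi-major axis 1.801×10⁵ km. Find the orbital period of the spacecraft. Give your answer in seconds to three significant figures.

Kepler's third law: T² ∝ a³, so T₂ = T₁ (a₂/a₁)^(3/2).
a₂/a₁ = 8.239, (a₂/a₁)^(3/2) = 23.65.
T₂ = 6458 × 23.65 = 1.527×10⁵ seconds.

T₂ ≈ 1.53×10⁵ seconds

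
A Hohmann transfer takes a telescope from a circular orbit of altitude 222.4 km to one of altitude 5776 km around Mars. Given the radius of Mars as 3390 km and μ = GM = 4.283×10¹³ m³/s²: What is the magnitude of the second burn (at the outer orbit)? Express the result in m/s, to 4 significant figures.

r₁ = 3390 + 222.4 = 3612.4 km = 3.6124×10⁶ m.
r₂ = 3390 + 5776 = 9166.0 km = 9.1660×10⁶ m.
Transfer ellipse a_t = (r₁ + r₂)/2 = 6.389×10⁶ m.
At r₁: circular v_c1 = √(μ/r₁) = 3443 m/s; transfer-periapsis v_p = √[μ(2/r₁ − 1/a_t)] = 4124 m/s.
At r₂: circular v_c2 = √(μ/r₂) = 2162 m/s; transfer-apoapsis v_a = √[μ(2/r₂ − 1/a_t)] = 1625 m/s.
Δv₂ = v_c2 − v_a = 536.2 m/s.

Δv ≈ 536.2 m/s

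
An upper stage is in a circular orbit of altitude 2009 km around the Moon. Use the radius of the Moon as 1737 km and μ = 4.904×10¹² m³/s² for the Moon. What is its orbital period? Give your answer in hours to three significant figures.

T ≈ 5.71 hours

r = 1737 + 2009 = 3746.0 km = 3.7460×10⁶ m.
Kepler's third law: T = 2π√(r³/μ) = 2π√((3.746×10⁶)³ / 4.904×10¹²).
r³/μ = 1.072×10⁷ s², so T = 2π × 3.274×10³ = 2.057×10⁴ s.
Converting: 2.057×10⁴ s ÷ 3600 = 5.714 hours.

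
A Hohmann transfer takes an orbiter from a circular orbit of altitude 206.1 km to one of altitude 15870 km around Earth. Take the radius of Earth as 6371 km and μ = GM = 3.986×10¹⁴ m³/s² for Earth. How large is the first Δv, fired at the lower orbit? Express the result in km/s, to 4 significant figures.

r₁ = 6371 + 206.1 = 6577.1 km = 6.5771×10⁶ m.
r₂ = 6371 + 15870 = 22241 km = 2.2241×10⁷ m.
Transfer ellipse a_t = (r₁ + r₂)/2 = 1.441×10⁷ m.
At r₁: circular v_c1 = √(μ/r₁) = 7785 m/s; transfer-perigee v_p = √[μ(2/r₁ − 1/a_t)] = 9672 m/s.
Δv₁ = v_p − v_c1 = 1887 m/s.
= 1.887 km/s.

Δv ≈ 1.887 km/s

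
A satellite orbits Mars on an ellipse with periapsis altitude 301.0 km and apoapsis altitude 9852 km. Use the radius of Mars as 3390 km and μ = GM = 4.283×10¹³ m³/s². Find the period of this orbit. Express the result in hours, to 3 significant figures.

T ≈ 6.57 hours

r_p = 3390 + 301.0 = 3691.0 km = 3.6910×10⁶ m.
r_a = 3390 + 9852 = 13242 km = 1.3242×10⁷ m.
Semi-major axis a = (r_p + r_a)/2 = (3691.0 + 13242)/2 = 8466.5 km = 8.466×10⁶ m.
By Kepler's third law T = 2π√(a³/μ) = 2π × 3.764×10³ = 2.365×10⁴ s.
= 6.570 hours.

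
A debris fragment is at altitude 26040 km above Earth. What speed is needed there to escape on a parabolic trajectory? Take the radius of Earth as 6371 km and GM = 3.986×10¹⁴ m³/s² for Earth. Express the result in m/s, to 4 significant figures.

v_esc ≈ 4959 m/s

r = 6371 + 26040 = 32411 km = 3.2411×10⁷ m.
Escape speed v_esc = √(2μ/r) = √(2 × 3.986×10¹⁴ / 3.241×10⁷) = √(2.460×10⁷) = 4959 m/s.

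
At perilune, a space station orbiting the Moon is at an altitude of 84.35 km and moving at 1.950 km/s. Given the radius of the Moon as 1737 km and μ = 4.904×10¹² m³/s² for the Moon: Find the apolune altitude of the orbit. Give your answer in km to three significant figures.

r_p = 1737 + 84.35 = 1821.3 km = 1.821×10⁶ m.
Specific energy ε = v²/2 − μ/r = -7.913×10⁵ J/kg, so a = −μ/(2ε) = 3.099×10⁶ m.
The apsides satisfy r_p + r_a = 2a, so the apolune radius is 2a − r_p = 4.376×10⁶ m = 4376.4 km.
Apolune altitude = 4376.4 − 1737 = 2639.4 km.

apolune altitude ≈ 2640 km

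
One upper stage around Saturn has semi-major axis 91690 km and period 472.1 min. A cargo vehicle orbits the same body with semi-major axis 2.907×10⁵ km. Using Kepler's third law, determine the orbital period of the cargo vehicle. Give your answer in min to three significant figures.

Kepler's third law: T² ∝ a³, so T₂ = T₁ (a₂/a₁)^(3/2).
a₂/a₁ = 3.170, (a₂/a₁)^(3/2) = 5.645.
T₂ = 472.1 × 5.645 = 2665 min.

T₂ ≈ 2670 min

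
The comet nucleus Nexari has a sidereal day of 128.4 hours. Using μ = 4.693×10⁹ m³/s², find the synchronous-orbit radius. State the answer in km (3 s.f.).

T = 128.4 hours = 4.622×10⁵ s.
A synchronous orbit has period T, so by Kepler's third law a = (μT²/4π²)^(1/3).
μT²/4π² = 4.693×10⁹ × (4.622×10⁵)² / 39.48 = 2.540×10¹⁹ m³.
a = 2.940×10⁶ m = 2939.5 km.

r_sync ≈ 2940 km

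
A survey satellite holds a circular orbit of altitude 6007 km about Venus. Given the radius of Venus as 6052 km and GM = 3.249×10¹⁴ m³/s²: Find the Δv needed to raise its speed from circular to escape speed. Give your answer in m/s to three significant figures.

Δv ≈ 2150 m/s

r = 6052 + 6007 = 12059 km = 1.2059×10⁷ m.
Circular speed v_c = √(μ/r) = 5191 m/s.
Escape speed v_esc = √(2μ/r) = √2 × v_c = 7341 m/s.
Δv = v_esc − v_c = 2150 m/s.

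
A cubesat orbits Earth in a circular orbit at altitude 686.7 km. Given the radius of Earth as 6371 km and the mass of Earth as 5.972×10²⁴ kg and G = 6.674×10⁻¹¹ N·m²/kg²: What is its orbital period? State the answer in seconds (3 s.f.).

T ≈ 5900 seconds

μ = GM = 6.674×10⁻¹¹ × 5.972×10²⁴ = 3.986×10¹⁴ m³/s².
r = 6371 + 686.7 = 7057.7 km = 7.0577×10⁶ m.
Kepler's third law: T = 2π√(r³/μ) = 2π√((7.058×10⁶)³ / 3.986×10¹⁴).
r³/μ = 8.820×10⁵ s², so T = 2π × 9.392×10² = 5.901×10³ s.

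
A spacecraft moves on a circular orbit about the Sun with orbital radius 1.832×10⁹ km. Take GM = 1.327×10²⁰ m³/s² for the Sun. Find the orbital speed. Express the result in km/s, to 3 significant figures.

r = 1.832×10⁹ km = 1.832×10¹² m.
For a circular orbit v = √(μ/r) = √(1.327×10²⁰ / 1.832×10¹²) = √(7.243×10⁷) = 8511 m/s.
That is 8.511 km/s.

v ≈ 8.51 km/s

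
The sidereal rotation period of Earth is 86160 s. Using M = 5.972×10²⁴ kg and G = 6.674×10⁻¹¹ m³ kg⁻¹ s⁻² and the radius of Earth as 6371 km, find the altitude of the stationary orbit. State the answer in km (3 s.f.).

h_sync ≈ 35800 km

μ = GM = 6.674×10⁻¹¹ × 5.972×10²⁴ = 3.986×10¹⁴ m³/s².
A synchronous orbit has period T, so by Kepler's third law a = (μT²/4π²)^(1/3).
μT²/4π² = 3.986×10¹⁴ × (8.616×10⁴)² / 39.48 = 7.495×10²² m³.
a = 4.216×10⁷ m = 42162 km.
Altitude h = a − R = 42162 − 6371 = 35791 km.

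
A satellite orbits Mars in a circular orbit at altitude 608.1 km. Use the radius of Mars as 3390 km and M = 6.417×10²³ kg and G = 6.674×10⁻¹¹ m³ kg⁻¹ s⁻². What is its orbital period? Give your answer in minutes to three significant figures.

μ = GM = 6.674×10⁻¹¹ × 6.417×10²³ = 4.283×10¹³ m³/s².
r = 3390 + 608.1 = 3998.1 km = 3.9981×10⁶ m.
Kepler's third law: T = 2π√(r³/μ) = 2π√((3.998×10⁶)³ / 4.283×10¹³).
r³/μ = 1.492×10⁶ s², so T = 2π × 1.222×10³ = 7.675×10³ s.
Converting: 7.675×10³ s ÷ 60.00 = 127.9 minutes.

T ≈ 128 minutes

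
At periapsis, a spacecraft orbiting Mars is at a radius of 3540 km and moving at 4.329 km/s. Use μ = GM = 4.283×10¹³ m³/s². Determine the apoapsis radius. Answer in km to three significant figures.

apoapsis radius ≈ 12200 km

r_p = 3.540×10⁶ m.
Specific energy ε = v²/2 − μ/r = -2.729×10⁶ J/kg, so a = −μ/(2ε) = 7.848×10⁶ m.
The apsides satisfy r_p + r_a = 2a, so the apoapsis radius is 2a − r_p = 1.216×10⁷ m = 12156 km.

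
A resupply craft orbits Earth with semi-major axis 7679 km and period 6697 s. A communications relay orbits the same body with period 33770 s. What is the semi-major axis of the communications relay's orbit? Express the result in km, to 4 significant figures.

a₂ ≈ 22580 km

Kepler's third law: a³ ∝ T², so a₂ = a₁ (T₂/T₁)^(2/3).
T₂/T₁ = 5.043, (T₂/T₁)^(2/3) = 2.941.
a₂ = 7679 × 2.941 = 22580 km.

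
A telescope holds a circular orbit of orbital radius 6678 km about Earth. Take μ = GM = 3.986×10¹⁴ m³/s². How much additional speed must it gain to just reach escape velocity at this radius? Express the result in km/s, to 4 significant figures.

Δv ≈ 3.200 km/s

r = 6678 km = 6.678×10⁶ m.
Circular speed v_c = √(μ/r) = 7726 m/s.
Escape speed v_esc = √(2μ/r) = √2 × v_c = 10930 m/s.
Δv = v_esc − v_c = 3200 m/s = 3.200 km/s.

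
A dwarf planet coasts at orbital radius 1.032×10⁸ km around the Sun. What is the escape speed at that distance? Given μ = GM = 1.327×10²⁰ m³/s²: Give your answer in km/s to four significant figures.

r = 1.032×10⁸ km = 1.032×10¹¹ m.
Escape speed v_esc = √(2μ/r) = √(2 × 1.327×10²⁰ / 1.032×10¹¹) = √(2.572×10⁹) = 50710 m/s.
= 50.71 km/s.

v_esc ≈ 50.71 km/s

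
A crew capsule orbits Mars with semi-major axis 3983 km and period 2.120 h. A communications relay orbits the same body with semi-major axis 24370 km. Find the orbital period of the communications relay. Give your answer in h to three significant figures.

Kepler's third law: T² ∝ a³, so T₂ = T₁ (a₂/a₁)^(3/2).
a₂/a₁ = 6.119, (a₂/a₁)^(3/2) = 15.13.
T₂ = 2.120 × 15.13 = 32.09 h.

T₂ ≈ 32.1 h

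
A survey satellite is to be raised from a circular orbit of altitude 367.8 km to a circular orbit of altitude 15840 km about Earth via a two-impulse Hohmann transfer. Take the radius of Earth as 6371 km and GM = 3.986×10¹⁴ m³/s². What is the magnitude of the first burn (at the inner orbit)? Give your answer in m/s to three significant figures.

Δv ≈ 1840 m/s

r₁ = 6371 + 367.8 = 6738.8 km = 6.7388×10⁶ m.
r₂ = 6371 + 15840 = 22211 km = 2.2211×10⁷ m.
Transfer ellipse a_t = (r₁ + r₂)/2 = 1.447×10⁷ m.
At r₁: circular v_c1 = √(μ/r₁) = 7691 m/s; transfer-perigee v_p = √[μ(2/r₁ − 1/a_t)] = 9527 m/s.
Δv₁ = v_p − v_c1 = 1836 m/s.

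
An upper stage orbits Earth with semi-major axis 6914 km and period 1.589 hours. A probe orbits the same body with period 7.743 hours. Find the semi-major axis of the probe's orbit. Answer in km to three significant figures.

a₂ ≈ 19900 km

Kepler's third law: a³ ∝ T², so a₂ = a₁ (T₂/T₁)^(2/3).
T₂/T₁ = 4.873, (T₂/T₁)^(2/3) = 2.874.
a₂ = 6914 × 2.874 = 19870 km.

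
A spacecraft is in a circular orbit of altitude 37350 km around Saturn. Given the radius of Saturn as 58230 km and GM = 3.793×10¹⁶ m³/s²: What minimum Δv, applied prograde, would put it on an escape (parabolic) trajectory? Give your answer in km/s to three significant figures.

r = 58230 + 37350 = 95580 km = 9.5580×10⁷ m.
Circular speed v_c = √(μ/r) = 19920 m/s.
Escape speed v_esc = √(2μ/r) = √2 × v_c = 28170 m/s.
Δv = v_esc − v_c = 8251 m/s = 8.251 km/s.

Δv ≈ 8.25 km/s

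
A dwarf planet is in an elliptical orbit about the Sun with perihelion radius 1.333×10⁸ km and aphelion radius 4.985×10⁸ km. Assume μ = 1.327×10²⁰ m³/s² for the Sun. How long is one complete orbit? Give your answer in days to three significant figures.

T ≈ 1120 days

Semi-major axis a = (r_p + r_a)/2 = (1.3330×10⁸ + 4.9850×10⁸)/2 = 3.1590×10⁸ km = 3.159×10¹¹ m.
By Kepler's third law T = 2π√(a³/μ) = 2π × 1.541×10⁷ = 9.684×10⁷ s.
= 1121 days.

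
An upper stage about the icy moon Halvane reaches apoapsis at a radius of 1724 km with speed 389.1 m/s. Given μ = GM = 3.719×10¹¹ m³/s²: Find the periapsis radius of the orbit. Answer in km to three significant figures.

periapsis radius ≈ 932 km

r_a = 1.724×10⁶ m.
Specific energy ε = v²/2 − μ/r = -1.400×10⁵ J/kg, so a = −μ/(2ε) = 1.328×10⁶ m.
The apsides satisfy r_p + r_a = 2a, so the periapsis radius is 2a − r_a = 9.321×10⁵ m = 932.05 km.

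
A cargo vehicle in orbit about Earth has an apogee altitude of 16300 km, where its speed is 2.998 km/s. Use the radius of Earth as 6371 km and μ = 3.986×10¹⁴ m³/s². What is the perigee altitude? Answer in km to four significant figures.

perigee altitude ≈ 1414 km

r_a = 6371 + 16300 = 22671 km = 2.267×10⁷ m.
Specific energy ε = v²/2 − μ/r = -1.309×10⁷ J/kg, so a = −μ/(2ε) = 1.523×10⁷ m.
The apsides satisfy r_p + r_a = 2a, so the perigee radius is 2a − r_a = 7.785×10⁶ m = 7784.5 km.
Perigee altitude = 7784.5 − 6371 = 1413.5 km.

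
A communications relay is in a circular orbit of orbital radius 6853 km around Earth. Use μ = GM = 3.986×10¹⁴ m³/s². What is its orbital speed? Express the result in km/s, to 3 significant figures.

r = 6853 km = 6.853×10⁶ m.
For a circular orbit v = √(μ/r) = √(3.986×10¹⁴ / 6.853×10⁶) = √(5.816×10⁷) = 7627 m/s.
That is 7.627 km/s.

v ≈ 7.63 km/s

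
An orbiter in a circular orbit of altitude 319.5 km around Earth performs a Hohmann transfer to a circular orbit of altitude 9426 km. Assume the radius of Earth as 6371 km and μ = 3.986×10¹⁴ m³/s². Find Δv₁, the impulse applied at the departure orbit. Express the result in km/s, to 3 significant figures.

Δv ≈ 1.43 km/s

r₁ = 6371 + 319.5 = 6690.5 km = 6.6905×10⁶ m.
r₂ = 6371 + 9426 = 15797 km = 1.5797×10⁷ m.
Transfer ellipse a_t = (r₁ + r₂)/2 = 1.124×10⁷ m.
At r₁: circular v_c1 = √(μ/r₁) = 7719 m/s; transfer-perigee v_p = √[μ(2/r₁ − 1/a_t)] = 9149 m/s.
Δv₁ = v_p − v_c1 = 1430 m/s.
= 1.430 km/s.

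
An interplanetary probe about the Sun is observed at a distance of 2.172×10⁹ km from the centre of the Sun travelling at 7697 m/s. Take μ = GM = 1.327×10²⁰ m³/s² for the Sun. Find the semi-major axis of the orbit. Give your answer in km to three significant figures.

r = 2.172×10¹² m.
Vis-viva rearranged: 1/a = 2/r − v²/μ = 9.208×10⁻¹³ − 4.464×10⁻¹³ = 4.744×10⁻¹³ m⁻¹.
a = 2.108×10¹² m = 2.1081×10⁹ km.

a ≈ 2.11×10⁹ km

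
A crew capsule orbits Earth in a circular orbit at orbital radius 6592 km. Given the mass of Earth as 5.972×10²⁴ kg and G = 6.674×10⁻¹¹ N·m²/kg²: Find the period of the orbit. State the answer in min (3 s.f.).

T ≈ 88.8 min

μ = GM = 6.674×10⁻¹¹ × 5.972×10²⁴ = 3.986×10¹⁴ m³/s².
r = 6592 km = 6.592×10⁶ m.
Kepler's third law: T = 2π√(r³/μ) = 2π√((6.592×10⁶)³ / 3.986×10¹⁴).
r³/μ = 7.187×10⁵ s², so T = 2π × 8.478×10² = 5.327×10³ s.
Converting: 5.327×10³ s ÷ 60.00 = 88.78 min.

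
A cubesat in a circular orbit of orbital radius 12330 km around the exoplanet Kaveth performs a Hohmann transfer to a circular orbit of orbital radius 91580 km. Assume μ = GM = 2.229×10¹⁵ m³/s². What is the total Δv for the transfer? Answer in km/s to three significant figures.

r₁ = 12330 km = 1.233×10⁷ m.
r₂ = 91580 km = 9.158×10⁷ m.
Transfer ellipse a_t = (r₁ + r₂)/2 = 5.196×10⁷ m.
At r₁: circular v_c1 = √(μ/r₁) = 13450 m/s; transfer-periapsis v_p = √[μ(2/r₁ − 1/a_t)] = 17850 m/s.
Δv₁ = v_p − v_c1 = 4406 m/s.
At r₂: circular v_c2 = √(μ/r₂) = 4933 m/s; transfer-apoapsis v_a = √[μ(2/r₂ − 1/a_t)] = 2403 m/s.
Δv₂ = v_c2 − v_a = 2530 m/s.
Total Δv = Δv₁ + Δv₂ = 6936 m/s = 6.936 km/s.

Δv_total ≈ 6.94 km/s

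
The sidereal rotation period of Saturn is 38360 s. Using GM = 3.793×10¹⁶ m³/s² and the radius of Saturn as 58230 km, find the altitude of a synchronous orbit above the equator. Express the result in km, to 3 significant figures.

A synchronous orbit has period T, so by Kepler's third law a = (μT²/4π²)^(1/3).
μT²/4π² = 3.793×10¹⁶ × (3.836×10⁴)² / 39.48 = 1.414×10²⁴ m³.
a = 1.122×10⁸ m = 1.1223×10⁵ km.
Altitude h = a − R = 1.1223×10⁵ − 58230 = 54005 km.

h_sync ≈ 54000 km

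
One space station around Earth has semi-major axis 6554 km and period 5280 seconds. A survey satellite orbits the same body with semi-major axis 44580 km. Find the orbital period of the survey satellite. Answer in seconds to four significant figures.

T₂ ≈ 93670 seconds

Kepler's third law: T² ∝ a³, so T₂ = T₁ (a₂/a₁)^(3/2).
a₂/a₁ = 6.802, (a₂/a₁)^(3/2) = 17.74.
T₂ = 5280 × 17.74 = 93670 seconds.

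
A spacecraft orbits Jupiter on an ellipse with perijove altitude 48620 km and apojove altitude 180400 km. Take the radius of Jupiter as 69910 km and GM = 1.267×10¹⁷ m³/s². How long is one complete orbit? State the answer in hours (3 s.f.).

T ≈ 12.3 hours

r_p = 69910 + 48620 = 118530 km = 1.1853×10⁸ m.
r_a = 69910 + 180400 = 250310 km = 2.5031×10⁸ m.
Semi-major axis a = (r_p + r_a)/2 = (1.1853×10⁵ + 2.5031×10⁵)/2 = 1.8442×10⁵ km = 1.844×10⁸ m.
By Kepler's third law T = 2π√(a³/μ) = 2π × 7.036×10³ = 4.421×10⁴ s.
= 12.28 hours.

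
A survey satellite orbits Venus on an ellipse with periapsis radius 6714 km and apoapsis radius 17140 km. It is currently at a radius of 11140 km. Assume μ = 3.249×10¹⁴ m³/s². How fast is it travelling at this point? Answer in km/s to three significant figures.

v ≈ 5.58 km/s

Semi-major axis a = (r_p + r_a)/2 = 11927 km = 1.193×10⁷ m.
Vis-viva: v² = μ(2/r − 1/a) = 3.249×10¹⁴ × (1.795×10⁻⁷ − 8.384×10⁻⁸) = 3.109×10⁷ m²/s².
v = 5576 m/s = 5.576 km/s.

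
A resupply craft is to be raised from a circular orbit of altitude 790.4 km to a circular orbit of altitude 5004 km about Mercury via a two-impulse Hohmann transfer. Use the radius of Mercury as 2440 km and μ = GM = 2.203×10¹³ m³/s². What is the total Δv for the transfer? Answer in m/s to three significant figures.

Δv_total ≈ 855 m/s

r₁ = 2440 + 790.4 = 3230.4 km = 3.2304×10⁶ m.
r₂ = 2440 + 5004 = 7444.0 km = 7.4440×10⁶ m.
Transfer ellipse a_t = (r₁ + r₂)/2 = 5.337×10⁶ m.
At r₁: circular v_c1 = √(μ/r₁) = 2611 m/s; transfer-periherm v_p = √[μ(2/r₁ − 1/a_t)] = 3084 m/s.
Δv₁ = v_p − v_c1 = 472.6 m/s.
At r₂: circular v_c2 = √(μ/r₂) = 1720 m/s; transfer-apoherm v_a = √[μ(2/r₂ − 1/a_t)] = 1338 m/s.
Δv₂ = v_c2 − v_a = 381.9 m/s.
Total Δv = Δv₁ + Δv₂ = 854.6 m/s.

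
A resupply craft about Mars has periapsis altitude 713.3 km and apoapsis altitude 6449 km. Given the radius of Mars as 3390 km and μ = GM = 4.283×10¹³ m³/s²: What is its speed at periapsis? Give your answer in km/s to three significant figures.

v ≈ 3.84 km/s

r_p = 3390 + 713.3 = 4103.3 km = 4.1033×10⁶ m.
r_a = 3390 + 6449 = 9839.0 km = 9.8390×10⁶ m.
Semi-major axis a = (r_p + r_a)/2 = 6971.1 km = 6.971×10⁶ m.
Vis-viva: v² = μ(2/r − 1/a) = 4.283×10¹³ × (4.874×10⁻⁷ − 1.434×10⁻⁷) = 1.473×10⁷ m²/s².
v = 3838 m/s = 3.838 km/s.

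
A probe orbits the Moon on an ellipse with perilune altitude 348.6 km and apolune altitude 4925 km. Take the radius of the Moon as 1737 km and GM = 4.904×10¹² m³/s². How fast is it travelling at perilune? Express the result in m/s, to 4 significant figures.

r_p = 1737 + 348.6 = 2085.6 km = 2.0856×10⁶ m.
r_a = 1737 + 4925 = 6662.0 km = 6.6620×10⁶ m.
Semi-major axis a = (r_p + r_a)/2 = 4373.8 km = 4.374×10⁶ m.
Vis-viva: v² = μ(2/r − 1/a) = 4.904×10¹² × (9.590×10⁻⁷ − 2.286×10⁻⁷) = 3.582×10⁶ m²/s².
v = 1892 m/s.

v ≈ 1892 m/s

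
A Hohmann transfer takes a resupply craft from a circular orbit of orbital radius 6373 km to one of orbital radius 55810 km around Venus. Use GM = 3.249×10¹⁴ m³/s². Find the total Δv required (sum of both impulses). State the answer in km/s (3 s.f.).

r₁ = 6373 km = 6.373×10⁶ m.
r₂ = 55810 km = 5.581×10⁷ m.
Transfer ellipse a_t = (r₁ + r₂)/2 = 3.109×10⁷ m.
At r₁: circular v_c1 = √(μ/r₁) = 7140 m/s; transfer-periapsis v_p = √[μ(2/r₁ − 1/a_t)] = 9566 m/s.
Δv₁ = v_p − v_c1 = 2426 m/s.
At r₂: circular v_c2 = √(μ/r₂) = 2413 m/s; transfer-apoapsis v_a = √[μ(2/r₂ − 1/a_t)] = 1092 m/s.
Δv₂ = v_c2 − v_a = 1320 m/s.
Total Δv = Δv₁ + Δv₂ = 3747 m/s = 3.747 km/s.

Δv_total ≈ 3.75 km/s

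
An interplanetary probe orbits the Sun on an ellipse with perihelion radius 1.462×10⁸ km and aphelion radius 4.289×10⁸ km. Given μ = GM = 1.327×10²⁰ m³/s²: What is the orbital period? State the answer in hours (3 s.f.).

Semi-major axis a = (r_p + r_a)/2 = (1.4620×10⁸ + 4.2890×10⁸)/2 = 2.8755×10⁸ km = 2.876×10¹¹ m.
By Kepler's third law T = 2π√(a³/μ) = 2π × 1.339×10⁷ = 8.410×10⁷ s.
= 23360 hours.

T ≈ 23400 hours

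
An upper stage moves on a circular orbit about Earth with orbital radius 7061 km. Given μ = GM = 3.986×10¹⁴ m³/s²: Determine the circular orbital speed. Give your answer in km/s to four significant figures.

v ≈ 7.513 km/s

r = 7061 km = 7.061×10⁶ m.
For a circular orbit v = √(μ/r) = √(3.986×10¹⁴ / 7.061×10⁶) = √(5.645×10⁷) = 7513 m/s.
That is 7.513 km/s.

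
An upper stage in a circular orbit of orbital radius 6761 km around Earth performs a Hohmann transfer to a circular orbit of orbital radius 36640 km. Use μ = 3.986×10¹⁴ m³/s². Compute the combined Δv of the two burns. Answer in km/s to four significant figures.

r₁ = 6761 km = 6.761×10⁶ m.
r₂ = 36640 km = 3.664×10⁷ m.
Transfer ellipse a_t = (r₁ + r₂)/2 = 2.170×10⁷ m.
At r₁: circular v_c1 = √(μ/r₁) = 7678 m/s; transfer-perigee v_p = √[μ(2/r₁ − 1/a_t)] = 9977 m/s.
Δv₁ = v_p − v_c1 = 2299 m/s.
At r₂: circular v_c2 = √(μ/r₂) = 3298 m/s; transfer-apogee v_a = √[μ(2/r₂ − 1/a_t)] = 1841 m/s.
Δv₂ = v_c2 − v_a = 1457 m/s.
Total Δv = Δv₁ + Δv₂ = 3756 m/s = 3.756 km/s.

Δv_total ≈ 3.756 km/s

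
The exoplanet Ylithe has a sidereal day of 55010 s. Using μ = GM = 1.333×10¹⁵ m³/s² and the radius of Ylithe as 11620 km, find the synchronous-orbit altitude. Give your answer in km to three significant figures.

h_sync ≈ 35100 km

A synchronous orbit has period T, so by Kepler's third law a = (μT²/4π²)^(1/3).
μT²/4π² = 1.333×10¹⁵ × (5.501×10⁴)² / 39.48 = 1.022×10²³ m³.
a = 4.675×10⁷ m = 46750 km.
Altitude h = a − R = 46750 − 11620 = 35130 km.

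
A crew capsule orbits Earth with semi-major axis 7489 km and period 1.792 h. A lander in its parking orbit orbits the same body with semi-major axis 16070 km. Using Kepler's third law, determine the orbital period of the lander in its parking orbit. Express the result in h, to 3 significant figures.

Kepler's third law: T² ∝ a³, so T₂ = T₁ (a₂/a₁)^(3/2).
a₂/a₁ = 2.146, (a₂/a₁)^(3/2) = 3.143.
T₂ = 1.792 × 3.143 = 5.633 h.

T₂ ≈ 5.63 h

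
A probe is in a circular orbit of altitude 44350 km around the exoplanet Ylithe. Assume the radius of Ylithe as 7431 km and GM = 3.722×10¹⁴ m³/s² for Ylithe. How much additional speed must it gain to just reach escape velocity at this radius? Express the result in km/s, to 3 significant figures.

r = 7431 + 44350 = 51781 km = 5.1781×10⁷ m.
Circular speed v_c = √(μ/r) = 2681 m/s.
Escape speed v_esc = √(2μ/r) = √2 × v_c = 3792 m/s.
Δv = v_esc − v_c = 1111 m/s = 1.111 km/s.

Δv ≈ 1.11 km/s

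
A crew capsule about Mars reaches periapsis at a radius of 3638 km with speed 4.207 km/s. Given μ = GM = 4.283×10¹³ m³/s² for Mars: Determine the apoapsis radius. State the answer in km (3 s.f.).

apoapsis radius ≈ 11000 km

r_p = 3.638×10⁶ m.
Specific energy ε = v²/2 − μ/r = -2.924×10⁶ J/kg, so a = −μ/(2ε) = 7.325×10⁶ m.
The apsides satisfy r_p + r_a = 2a, so the apoapsis radius is 2a − r_p = 1.101×10⁷ m = 11012 km.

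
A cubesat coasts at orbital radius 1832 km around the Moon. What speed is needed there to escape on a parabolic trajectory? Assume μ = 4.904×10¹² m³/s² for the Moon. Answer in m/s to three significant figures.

r = 1832 km = 1.832×10⁶ m.
Escape speed v_esc = √(2μ/r) = √(2 × 4.904×10¹² / 1.832×10⁶) = √(5.354×10⁶) = 2314 m/s.

v_esc ≈ 2310 m/s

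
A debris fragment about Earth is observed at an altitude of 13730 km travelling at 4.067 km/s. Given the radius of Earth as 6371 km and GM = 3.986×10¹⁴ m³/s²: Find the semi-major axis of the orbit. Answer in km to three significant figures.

r = 6371 + 13730 = 20101 km = 2.010×10⁷ m.
Specific orbital energy ε = v²/2 − μ/r = (4067)²/2 − 3.986×10¹⁴/2.010×10⁷ = -1.156×10⁷ J/kg.
Since ε = −μ/(2a), a = −μ/(2ε) = 1.724×10⁷ m = 17241 km.

a ≈ 17200 km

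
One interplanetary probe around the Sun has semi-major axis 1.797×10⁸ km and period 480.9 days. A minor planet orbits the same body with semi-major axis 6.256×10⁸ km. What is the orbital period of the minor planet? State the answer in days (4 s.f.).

T₂ ≈ 3124 days

Kepler's third law: T² ∝ a³, so T₂ = T₁ (a₂/a₁)^(3/2).
a₂/a₁ = 3.481, (a₂/a₁)^(3/2) = 6.496.
T₂ = 480.9 × 6.496 = 3124 days.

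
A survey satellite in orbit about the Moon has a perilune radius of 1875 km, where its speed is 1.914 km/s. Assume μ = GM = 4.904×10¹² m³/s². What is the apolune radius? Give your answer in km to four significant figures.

r_p = 1.875×10⁶ m.
Specific energy ε = v²/2 − μ/r = -7.838×10⁵ J/kg, so a = −μ/(2ε) = 3.128×10⁶ m.
The apsides satisfy r_p + r_a = 2a, so the apolune radius is 2a − r_p = 4.382×10⁶ m = 4381.9 km.

apolune radius ≈ 4382 km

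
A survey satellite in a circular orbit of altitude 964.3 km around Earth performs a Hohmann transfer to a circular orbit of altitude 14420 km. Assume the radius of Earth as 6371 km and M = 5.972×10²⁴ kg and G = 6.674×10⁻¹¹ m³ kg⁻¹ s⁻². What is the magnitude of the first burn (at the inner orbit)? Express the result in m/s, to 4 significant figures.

Δv ≈ 1591 m/s

μ = GM = 6.674×10⁻¹¹ × 5.972×10²⁴ = 3.986×10¹⁴ m³/s².
r₁ = 6371 + 964.3 = 7335.3 km = 7.3353×10⁶ m.
r₂ = 6371 + 14420 = 20791 km = 2.0791×10⁷ m.
Transfer ellipse a_t = (r₁ + r₂)/2 = 1.406×10⁷ m.
At r₁: circular v_c1 = √(μ/r₁) = 7371 m/s; transfer-perigee v_p = √[μ(2/r₁ − 1/a_t)] = 8963 m/s.
Δv₁ = v_p − v_c1 = 1591 m/s.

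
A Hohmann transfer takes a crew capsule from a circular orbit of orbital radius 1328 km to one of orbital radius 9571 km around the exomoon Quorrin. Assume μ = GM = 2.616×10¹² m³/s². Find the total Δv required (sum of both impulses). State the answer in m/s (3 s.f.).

r₁ = 1328 km = 1.328×10⁶ m.
r₂ = 9571 km = 9.571×10⁶ m.
Transfer ellipse a_t = (r₁ + r₂)/2 = 5.450×10⁶ m.
At r₁: circular v_c1 = √(μ/r₁) = 1404 m/s; transfer-periapsis v_p = √[μ(2/r₁ − 1/a_t)] = 1860 m/s.
Δv₁ = v_p − v_c1 = 456.5 m/s.
At r₂: circular v_c2 = √(μ/r₂) = 522.8 m/s; transfer-apoapsis v_a = √[μ(2/r₂ − 1/a_t)] = 258.1 m/s.
Δv₂ = v_c2 − v_a = 264.7 m/s.
Total Δv = Δv₁ + Δv₂ = 721.2 m/s.

Δv_total ≈ 721 m/s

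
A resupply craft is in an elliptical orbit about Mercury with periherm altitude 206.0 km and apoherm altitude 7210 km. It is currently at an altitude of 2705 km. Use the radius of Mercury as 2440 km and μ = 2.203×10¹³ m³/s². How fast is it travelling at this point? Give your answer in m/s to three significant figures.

r_p = 2440 + 206.0 = 2646.0 km = 2.6460×10⁶ m.
r_a = 2440 + 7210 = 9650.0 km = 9.6500×10⁶ m.
r = 2440 + 2705 = 5145.0 km = 5.145×10⁶ m.
Semi-major axis a = (r_p + r_a)/2 = 6148.0 km = 6.148×10⁶ m.
Vis-viva: v² = μ(2/r − 1/a) = 2.203×10¹³ × (3.887×10⁻⁷ − 1.627×10⁻⁷) = 4.980×10⁶ m²/s².
v = 2232 m/s.

v ≈ 2230 m/s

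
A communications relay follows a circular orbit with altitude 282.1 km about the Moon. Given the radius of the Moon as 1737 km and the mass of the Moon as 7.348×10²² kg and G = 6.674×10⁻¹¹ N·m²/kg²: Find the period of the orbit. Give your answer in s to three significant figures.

T ≈ 8140 s

μ = GM = 6.674×10⁻¹¹ × 7.348×10²² = 4.904×10¹² m³/s².
r = 1737 + 282.1 = 2019.1 km = 2.0191×10⁶ m.
Kepler's third law: T = 2π√(r³/μ) = 2π√((2.019×10⁶)³ / 4.904×10¹²).
r³/μ = 1.678×10⁶ s², so T = 2π × 1.296×10³ = 8.140×10³ s.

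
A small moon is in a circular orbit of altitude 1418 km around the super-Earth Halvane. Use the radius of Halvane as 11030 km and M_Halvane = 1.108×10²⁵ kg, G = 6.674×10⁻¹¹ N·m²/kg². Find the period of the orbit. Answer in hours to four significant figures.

μ = GM = 6.674×10⁻¹¹ × 1.108×10²⁵ = 7.395×10¹⁴ m³/s².
r = 11030 + 1418 = 12448 km = 1.2448×10⁷ m.
Kepler's third law: T = 2π√(r³/μ) = 2π√((1.245×10⁷)³ / 7.395×10¹⁴).
r³/μ = 2.608×10⁶ s², so T = 2π × 1.615×10³ = 1.015×10⁴ s.
Converting: 1.015×10⁴ s ÷ 3600 = 2.819 hours.

T ≈ 2.819 hours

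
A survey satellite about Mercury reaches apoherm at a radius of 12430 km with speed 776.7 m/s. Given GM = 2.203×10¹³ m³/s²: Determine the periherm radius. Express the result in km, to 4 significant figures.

r_a = 1.243×10⁷ m.
Specific energy ε = v²/2 − μ/r = -1.471×10⁶ J/kg, so a = −μ/(2ε) = 7.490×10⁶ m.
The apsides satisfy r_p + r_a = 2a, so the periherm radius is 2a − r_a = 2.549×10⁶ m = 2549.3 km.

periherm radius ≈ 2549 km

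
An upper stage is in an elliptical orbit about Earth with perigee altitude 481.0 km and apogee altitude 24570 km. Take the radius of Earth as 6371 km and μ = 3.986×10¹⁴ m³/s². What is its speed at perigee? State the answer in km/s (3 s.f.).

v ≈ 9.76 km/s

r_p = 6371 + 481.0 = 6852.0 km = 6.8520×10⁶ m.
r_a = 6371 + 24570 = 30941 km = 3.0941×10⁷ m.
Semi-major axis a = (r_p + r_a)/2 = 18896 km = 1.890×10⁷ m.
Vis-viva: v² = μ(2/r − 1/a) = 3.986×10¹⁴ × (2.919×10⁻⁷ − 5.292×10⁻⁸) = 9.525×10⁷ m²/s².
v = 9760 m/s = 9.760 km/s.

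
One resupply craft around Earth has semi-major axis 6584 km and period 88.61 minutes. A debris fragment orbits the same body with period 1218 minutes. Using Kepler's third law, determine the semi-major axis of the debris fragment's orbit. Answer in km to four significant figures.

a₂ ≈ 37780 km

Kepler's third law: a³ ∝ T², so a₂ = a₁ (T₂/T₁)^(2/3).
T₂/T₁ = 13.75, (T₂/T₁)^(2/3) = 5.738.
a₂ = 6584 × 5.738 = 37780 km.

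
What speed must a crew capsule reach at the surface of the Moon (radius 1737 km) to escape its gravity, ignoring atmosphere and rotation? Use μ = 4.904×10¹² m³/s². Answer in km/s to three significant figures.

v_esc ≈ 2.38 km/s

r = R = 1.737×10⁶ m.
Escape speed v_esc = √(2μ/r) = √(2 × 4.904×10¹² / 1.737×10⁶) = √(5.647×10⁶) = 2376 m/s.
= 2.376 km/s.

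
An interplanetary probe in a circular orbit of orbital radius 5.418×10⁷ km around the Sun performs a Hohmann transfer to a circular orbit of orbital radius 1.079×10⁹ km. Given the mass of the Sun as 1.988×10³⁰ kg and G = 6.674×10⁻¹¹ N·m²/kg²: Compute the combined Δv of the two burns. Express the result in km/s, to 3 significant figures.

Δv_total ≈ 26.5 km/s

μ = GM = 6.674×10⁻¹¹ × 1.988×10³⁰ = 1.327×10²⁰ m³/s².
r₁ = 5.418×10⁷ km = 5.418×10¹⁰ m.
r₂ = 1.079×10⁹ km = 1.079×10¹² m.
Transfer ellipse a_t = (r₁ + r₂)/2 = 5.666×10¹¹ m.
At r₁: circular v_c1 = √(μ/r₁) = 49490 m/s; transfer-perihelion v_p = √[μ(2/r₁ − 1/a_t)] = 68290 m/s.
Δv₁ = v_p − v_c1 = 18800 m/s.
At r₂: circular v_c2 = √(μ/r₂) = 11090 m/s; transfer-aphelion v_a = √[μ(2/r₂ − 1/a_t)] = 3429 m/s.
Δv₂ = v_c2 − v_a = 7660 m/s.
Total Δv = Δv₁ + Δv₂ = 26460 m/s = 26.46 km/s.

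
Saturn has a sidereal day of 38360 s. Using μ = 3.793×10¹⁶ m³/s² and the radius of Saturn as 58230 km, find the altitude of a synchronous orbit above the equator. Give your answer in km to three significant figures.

A synchronous orbit has period T, so by Kepler's third law a = (μT²/4π²)^(1/3).
μT²/4π² = 3.793×10¹⁶ × (3.836×10⁴)² / 39.48 = 1.414×10²⁴ m³.
a = 1.122×10⁸ m = 1.1223×10⁵ km.
Altitude h = a − R = 1.1223×10⁵ − 58230 = 54005 km.

h_sync ≈ 54000 km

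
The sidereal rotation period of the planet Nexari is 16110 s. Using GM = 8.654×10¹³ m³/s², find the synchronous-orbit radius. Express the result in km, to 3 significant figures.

A synchronous orbit has period T, so by Kepler's third law a = (μT²/4π²)^(1/3).
μT²/4π² = 8.654×10¹³ × (1.611×10⁴)² / 39.48 = 5.689×10²⁰ m³.
a = 8.286×10⁶ m = 8286.1 km.

r_sync ≈ 8290 km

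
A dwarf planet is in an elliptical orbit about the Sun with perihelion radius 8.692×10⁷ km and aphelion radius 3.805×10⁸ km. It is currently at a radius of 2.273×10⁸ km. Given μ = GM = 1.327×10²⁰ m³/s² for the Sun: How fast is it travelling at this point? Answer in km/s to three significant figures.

Semi-major axis a = (r_p + r_a)/2 = 2.3371×10⁸ km = 2.337×10¹¹ m.
Vis-viva: v² = μ(2/r − 1/a) = 1.327×10²⁰ × (8.799×10⁻¹² − 4.279×10⁻¹²) = 5.998×10⁸ m²/s².
v = 24490 m/s = 24.49 km/s.

v ≈ 24.5 km/s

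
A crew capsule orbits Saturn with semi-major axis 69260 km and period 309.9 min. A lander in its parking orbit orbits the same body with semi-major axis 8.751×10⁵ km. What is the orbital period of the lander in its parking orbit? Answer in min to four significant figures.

Kepler's third law: T² ∝ a³, so T₂ = T₁ (a₂/a₁)^(3/2).
a₂/a₁ = 12.63, (a₂/a₁)^(3/2) = 44.91.
T₂ = 309.9 × 44.91 = 13920 min.

T₂ ≈ 13920 min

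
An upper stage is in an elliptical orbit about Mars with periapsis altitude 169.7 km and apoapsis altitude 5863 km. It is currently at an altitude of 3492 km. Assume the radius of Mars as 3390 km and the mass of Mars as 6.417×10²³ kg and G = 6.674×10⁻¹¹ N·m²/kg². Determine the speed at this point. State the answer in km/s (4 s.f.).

μ = GM = 6.674×10⁻¹¹ × 6.417×10²³ = 4.283×10¹³ m³/s².
r_p = 3390 + 169.7 = 3559.7 km = 3.5597×10⁶ m.
r_a = 3390 + 5863 = 9253.0 km = 9.2530×10⁶ m.
r = 3390 + 3492 = 6882.0 km = 6.882×10⁶ m.
Semi-major axis a = (r_p + r_a)/2 = 6406.4 km = 6.406×10⁶ m.
Vis-viva: v² = μ(2/r − 1/a) = 4.283×10¹³ × (2.906×10⁻⁷ − 1.561×10⁻⁷) = 5.761×10⁶ m²/s².
v = 2400 m/s = 2.400 km/s.

v ≈ 2.400 km/s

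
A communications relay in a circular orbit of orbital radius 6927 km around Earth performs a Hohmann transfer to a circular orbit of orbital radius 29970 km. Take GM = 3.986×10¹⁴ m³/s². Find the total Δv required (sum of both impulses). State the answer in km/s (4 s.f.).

Δv_total ≈ 3.495 km/s

r₁ = 6927 km = 6.927×10⁶ m.
r₂ = 29970 km = 2.997×10⁷ m.
Transfer ellipse a_t = (r₁ + r₂)/2 = 1.845×10⁷ m.
At r₁: circular v_c1 = √(μ/r₁) = 7586 m/s; transfer-perigee v_p = √[μ(2/r₁ − 1/a_t)] = 9668 m/s.
Δv₁ = v_p − v_c1 = 2083 m/s.
At r₂: circular v_c2 = √(μ/r₂) = 3647 m/s; transfer-apogee v_a = √[μ(2/r₂ − 1/a_t)] = 2235 m/s.
Δv₂ = v_c2 − v_a = 1412 m/s.
Total Δv = Δv₁ + Δv₂ = 3495 m/s = 3.495 km/s.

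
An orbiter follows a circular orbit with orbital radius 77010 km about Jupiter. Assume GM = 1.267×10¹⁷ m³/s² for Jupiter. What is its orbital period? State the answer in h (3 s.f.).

r = 77010 km = 7.701×10⁷ m.
Kepler's third law: T = 2π√(r³/μ) = 2π√((7.701×10⁷)³ / 1.267×10¹⁷).
r³/μ = 3.605×10⁶ s², so T = 2π × 1.899×10³ = 1.193×10⁴ s.
Converting: 1.193×10⁴ s ÷ 3600 = 3.314 h.

T ≈ 3.31 h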